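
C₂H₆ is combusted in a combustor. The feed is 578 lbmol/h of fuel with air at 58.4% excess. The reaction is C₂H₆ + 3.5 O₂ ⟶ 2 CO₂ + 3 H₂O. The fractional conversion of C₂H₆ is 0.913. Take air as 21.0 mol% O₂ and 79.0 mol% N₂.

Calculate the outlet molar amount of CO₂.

1060 lbmol/h

Stoichiometric O₂ = 3.5 × 578 = 2023 lbmol/h; O₂ fed = 2023 × 1.584 = 3204 lbmol/h.
N₂ fed = 3204 × 79/21 = 12050 lbmol/h.
Fuel reacted = 0.913 × 578 → ξ = 527.7 lbmol/h.
Outlet (n = n₀ + ν ξ):
  C₂H₆: 578 − 1(527.7) = 50.29
  O₂: 3204 − 3.5(527.7) = 1357
  N₂: 12050 (inert)
  CO₂: 0 + 2(527.7) = 1055
  H₂O: 0 + 3(527.7) = 1583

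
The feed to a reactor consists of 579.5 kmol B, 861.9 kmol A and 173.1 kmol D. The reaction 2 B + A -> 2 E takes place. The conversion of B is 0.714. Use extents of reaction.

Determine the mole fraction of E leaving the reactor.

B reacted = 0.714 × 579.5 = 413.8 kmol; ν_B = −2, so ξ = 413.8/2 = 206.9 kmol.
Outlet amounts (n = n₀ + ν ξ):
  B: 579.5 − 2(206.9) = 165.7
  A: 861.9 − 1(206.9) = 655
  E: 0 + 2(206.9) = 413.8
  D: 173.1 (inert)
Total out = 1408 kmol; y_E = 413.8 / 1408 = 0.2939.

0.294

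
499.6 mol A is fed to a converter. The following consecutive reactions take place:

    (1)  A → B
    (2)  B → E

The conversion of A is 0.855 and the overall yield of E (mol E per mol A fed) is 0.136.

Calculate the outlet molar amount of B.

Conversion of A: A consumed = 1ξ₁ = 0.855 × 499.6 → ξ₁ = 427.2 mol.
Yield of E: 1ξ₂ / 499.6 = 0.136 → ξ₂ = 67.95 mol.
Outlet amounts (n = n₀ + Σ ν·ξ):
  A: 499.6 − 1(427.2) = 72.44
  B: 0 + 1(427.2) − 1(67.95) = 359.2
  E: 0 + 1(67.95) = 67.95

359 mol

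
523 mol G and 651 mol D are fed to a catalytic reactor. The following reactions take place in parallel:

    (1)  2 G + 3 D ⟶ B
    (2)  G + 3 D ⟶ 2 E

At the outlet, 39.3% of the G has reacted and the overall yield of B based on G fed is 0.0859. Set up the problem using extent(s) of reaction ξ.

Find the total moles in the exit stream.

763 mol

Yield of B: 1ξ₁ / 523 = 0.0859 → ξ₁ = 44.93 mol.
Conversion of G: 2ξ₁ + 1ξ₂ = 0.393 × 523 = 205.5 → ξ₂ = 115.7 mol.
Outlet amounts (n = n₀ + Σ ν·ξ):
  G: 523 − 2(44.93) − 1(115.7) = 317.5
  D: 651 − 3(44.93) − 3(115.7) = 169.2
  B: 0 + 1(44.93) = 44.93
  E: 0 + 2(115.7) = 231.4
Total out = 317.5 + 169.2 + 44.93 + 231.4 = 762.9 mol.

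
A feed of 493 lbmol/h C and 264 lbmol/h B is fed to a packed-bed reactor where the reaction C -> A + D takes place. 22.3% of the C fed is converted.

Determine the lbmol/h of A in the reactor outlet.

110 lbmol/h

C reacted = 0.223 × 493 = 109.9 lbmol/h; ν_C = −1, so ξ = 109.9/1 = 109.9 lbmol/h.
Outlet amounts (n = n₀ + ν ξ):
  C: 493 − 1(109.9) = 383.1
  A: 0 + 1(109.9) = 109.9
  D: 0 + 1(109.9) = 109.9
  B: 264 (inert)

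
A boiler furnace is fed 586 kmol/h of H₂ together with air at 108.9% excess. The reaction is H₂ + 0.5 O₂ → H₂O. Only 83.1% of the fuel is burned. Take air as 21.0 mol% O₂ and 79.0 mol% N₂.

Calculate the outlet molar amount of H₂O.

487 kmol/h

Stoichiometric O₂ = 0.5 × 586 = 293 kmol/h; O₂ fed = 293 × 2.089 = 612.1 kmol/h.
N₂ fed = 612.1 × 79/21 = 2303 kmol/h.
Fuel reacted = 0.831 × 586 → ξ = 487 kmol/h.
Outlet (n = n₀ + ν ξ):
  H₂: 586 − 1(487) = 99.03
  O₂: 612.1 − 0.5(487) = 368.6
  N₂: 2303 (inert)
  H₂O: 0 + 1(487) = 487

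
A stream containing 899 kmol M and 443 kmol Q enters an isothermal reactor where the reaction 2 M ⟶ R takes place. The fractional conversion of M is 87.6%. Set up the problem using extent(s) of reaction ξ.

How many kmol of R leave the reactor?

M reacted = 0.876 × 899 = 787.5 kmol; ν_M = −2, so ξ = 787.5/2 = 393.8 kmol.
Outlet amounts (n = n₀ + ν ξ):
  M: 899 − 2(393.8) = 111.5
  R: 0 + 1(393.8) = 393.8
  Q: 443 (inert)

394 kmol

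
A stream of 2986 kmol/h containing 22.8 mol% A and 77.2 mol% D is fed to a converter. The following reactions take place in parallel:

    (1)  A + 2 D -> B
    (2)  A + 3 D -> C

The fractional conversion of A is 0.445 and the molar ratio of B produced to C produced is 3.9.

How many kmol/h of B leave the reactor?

Conversion of A: A consumed = 0.445 × 680.8 = 303 kmol/h = 1ξ₁ + 1ξ₂.
Selectivity: 1ξ₁ / (1ξ₂) = 3.9 → ξ₁ = 3.9 ξ₂.
Substitute: (1·3.9 + 1) ξ₂ = 303 → ξ₂ = 61.83 kmol/h, ξ₁ = 241.1 kmol/h.
Outlet amounts (n = n₀ + Σ ν·ξ):
  A: 680.8 − 1(241.1) − 1(61.83) = 377.8
  D: 2305 − 2(241.1) − 3(61.83) = 1637
  B: 0 + 1(241.1) = 241.1
  C: 0 + 1(61.83) = 61.83

241 kmol/h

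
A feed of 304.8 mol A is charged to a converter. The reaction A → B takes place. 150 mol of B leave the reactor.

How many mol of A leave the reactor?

155 mol

For B: n = n₀ + 1ξ → 150 = 0 + 1ξ, giving ξ = 150 mol.
Outlet amounts (n = n₀ + ν ξ):
  A: 304.8 − 1(150) = 154.8
  B: 0 + 1(150) = 150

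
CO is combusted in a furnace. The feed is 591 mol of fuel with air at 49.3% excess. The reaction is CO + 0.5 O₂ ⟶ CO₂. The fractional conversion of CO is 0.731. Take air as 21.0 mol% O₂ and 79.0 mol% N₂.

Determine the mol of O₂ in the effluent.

Stoichiometric O₂ = 0.5 × 591 = 295.5 mol; O₂ fed = 295.5 × 1.493 = 441.2 mol.
N₂ fed = 441.2 × 79/21 = 1660 mol.
Fuel reacted = 0.731 × 591 → ξ = 432 mol.
Outlet (n = n₀ + ν ξ):
  CO: 591 − 1(432) = 159
  O₂: 441.2 − 0.5(432) = 225.2
  N₂: 1660 (inert)
  CO₂: 0 + 1(432) = 432

225 mol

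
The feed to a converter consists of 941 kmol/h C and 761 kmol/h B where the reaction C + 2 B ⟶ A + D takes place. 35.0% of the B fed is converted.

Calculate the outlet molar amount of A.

133 kmol/h

B reacted = 0.35 × 761 = 266.3 kmol/h; ν_B = −2, so ξ = 266.3/2 = 133.2 kmol/h.
Outlet amounts (n = n₀ + ν ξ):
  C: 941 − 1(133.2) = 807.8
  B: 761 − 2(133.2) = 494.7
  A: 0 + 1(133.2) = 133.2
  D: 0 + 1(133.2) = 133.2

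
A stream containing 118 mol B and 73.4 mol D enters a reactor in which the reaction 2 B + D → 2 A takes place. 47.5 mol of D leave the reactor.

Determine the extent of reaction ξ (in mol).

For D: n = n₀ − 1ξ → 47.5 = 73.4 − 1ξ, giving ξ = 25.9 mol.
Outlet amounts (n = n₀ + ν ξ):
  B: 118 − 2(25.9) = 66.2
  D: 73.4 − 1(25.9) = 47.5
  A: 0 + 2(25.9) = 51.8

ξ = 25.9 mol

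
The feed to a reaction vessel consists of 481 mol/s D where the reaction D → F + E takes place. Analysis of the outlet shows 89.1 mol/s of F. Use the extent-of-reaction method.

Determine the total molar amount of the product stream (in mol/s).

570 mol/s

For F: n = n₀ + 1ξ → 89.1 = 0 + 1ξ, giving ξ = 89.1 mol/s.
Outlet amounts (n = n₀ + ν ξ):
  D: 481 − 1(89.1) = 391.9
  F: 0 + 1(89.1) = 89.1
  E: 0 + 1(89.1) = 89.1
Total out = 391.9 + 89.1 + 89.1 = 570.1 mol/s.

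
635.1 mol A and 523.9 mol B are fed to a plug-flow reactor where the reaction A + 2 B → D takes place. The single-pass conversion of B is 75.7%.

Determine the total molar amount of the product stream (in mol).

B reacted = 0.757 × 523.9 = 396.6 mol; ν_B = −2, so ξ = 396.6/2 = 198.3 mol.
Outlet amounts (n = n₀ + ν ξ):
  A: 635.1 − 1(198.3) = 436.8
  B: 523.9 − 2(198.3) = 127.3
  D: 0 + 1(198.3) = 198.3
Total out = 436.8 + 127.3 + 198.3 = 762.4 mol.

762 mol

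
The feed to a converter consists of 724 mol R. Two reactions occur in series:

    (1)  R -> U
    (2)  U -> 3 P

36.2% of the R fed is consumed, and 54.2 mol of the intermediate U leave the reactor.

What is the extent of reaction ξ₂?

ξ₂ = 208 mol

Conversion of R: R consumed = 1ξ₁ = 0.362 × 724 → ξ₁ = 262.1 mol.
U balance: n_U = 0 + 1ξ₁ − 1ξ₂ = 54.2 → ξ₂ = (1·262.1 − 54.2)/1 = 207.9 mol.
Outlet amounts (n = n₀ + Σ ν·ξ):
  R: 724 − 1(262.1) = 461.9
  U: 0 + 1(262.1) − 1(207.9) = 54.2
  P: 0 + 3(207.9) = 623.7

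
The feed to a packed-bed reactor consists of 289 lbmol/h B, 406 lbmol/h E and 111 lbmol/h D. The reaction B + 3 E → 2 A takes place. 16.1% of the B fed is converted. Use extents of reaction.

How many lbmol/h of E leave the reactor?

266 lbmol/h

B reacted = 0.161 × 289 = 46.53 lbmol/h; ν_B = −1, so ξ = 46.53/1 = 46.53 lbmol/h.
Outlet amounts (n = n₀ + ν ξ):
  B: 289 − 1(46.53) = 242.5
  E: 406 − 3(46.53) = 266.4
  A: 0 + 2(46.53) = 93.06
  D: 111 (inert)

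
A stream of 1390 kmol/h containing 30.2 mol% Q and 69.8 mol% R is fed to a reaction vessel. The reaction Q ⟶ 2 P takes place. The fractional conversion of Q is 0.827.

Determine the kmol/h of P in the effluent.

694 kmol/h

Q reacted = 0.827 × 419.8 = 347.2 kmol/h; ν_Q = −1, so ξ = 347.2/1 = 347.2 kmol/h.
Outlet amounts (n = n₀ + ν ξ):
  Q: 419.8 − 1(347.2) = 72.62
  P: 0 + 2(347.2) = 694.3
  R: 970.2 (inert)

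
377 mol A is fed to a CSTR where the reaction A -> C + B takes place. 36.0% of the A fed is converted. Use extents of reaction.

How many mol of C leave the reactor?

136 mol

A reacted = 0.36 × 377 = 135.7 mol; ν_A = −1, so ξ = 135.7/1 = 135.7 mol.
Outlet amounts (n = n₀ + ν ξ):
  A: 377 − 1(135.7) = 241.3
  C: 0 + 1(135.7) = 135.7
  B: 0 + 1(135.7) = 135.7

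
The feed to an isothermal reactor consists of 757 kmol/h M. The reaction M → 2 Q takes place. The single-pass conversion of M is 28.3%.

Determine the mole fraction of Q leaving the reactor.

M reacted = 0.283 × 757 = 214.2 kmol/h; ν_M = −1, so ξ = 214.2/1 = 214.2 kmol/h.
Outlet amounts (n = n₀ + ν ξ):
  M: 757 − 1(214.2) = 542.8
  Q: 0 + 2(214.2) = 428.5
Total out = 971.2 kmol/h; y_Q = 428.5 / 971.2 = 0.4412.

0.441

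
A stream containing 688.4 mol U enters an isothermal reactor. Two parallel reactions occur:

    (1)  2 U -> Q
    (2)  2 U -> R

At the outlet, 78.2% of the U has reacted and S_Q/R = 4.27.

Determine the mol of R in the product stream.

Conversion of U: U consumed = 0.782 × 688.4 = 538.3 mol = 2ξ₁ + 2ξ₂.
Selectivity: 1ξ₁ / (1ξ₂) = 4.27 → ξ₁ = 4.27 ξ₂.
Substitute: (2·4.27 + 2) ξ₂ = 538.3 → ξ₂ = 51.07 mol, ξ₁ = 218.1 mol.
Outlet amounts (n = n₀ + Σ ν·ξ):
  U: 688.4 − 2(218.1) − 2(51.07) = 150.1
  Q: 0 + 1(218.1) = 218.1
  R: 0 + 1(51.07) = 51.07

51.1 mol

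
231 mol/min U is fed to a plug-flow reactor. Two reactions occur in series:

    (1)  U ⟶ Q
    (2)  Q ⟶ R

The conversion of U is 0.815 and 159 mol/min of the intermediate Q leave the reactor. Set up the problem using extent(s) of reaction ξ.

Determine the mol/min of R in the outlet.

Conversion of U: U consumed = 1ξ₁ = 0.815 × 231 → ξ₁ = 188.3 mol/min.
Q balance: n_Q = 0 + 1ξ₁ − 1ξ₂ = 159 → ξ₂ = (1·188.3 − 159)/1 = 29.26 mol/min.
Outlet amounts (n = n₀ + Σ ν·ξ):
  U: 231 − 1(188.3) = 42.74
  Q: 0 + 1(188.3) − 1(29.26) = 159
  R: 0 + 1(29.26) = 29.26

29.3 mol/min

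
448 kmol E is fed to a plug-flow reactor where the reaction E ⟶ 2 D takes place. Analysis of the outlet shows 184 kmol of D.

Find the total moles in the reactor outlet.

540 kmol

For D: n = n₀ + 2ξ → 184 = 0 + 2ξ, giving ξ = 92 kmol.
Outlet amounts (n = n₀ + ν ξ):
  E: 448 − 1(92) = 356
  D: 0 + 2(92) = 184
Total out = 356 + 184 = 540 kmol.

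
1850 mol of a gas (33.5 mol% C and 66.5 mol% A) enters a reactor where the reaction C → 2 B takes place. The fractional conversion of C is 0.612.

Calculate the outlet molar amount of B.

759 mol

C reacted = 0.612 × 619.8 = 379.3 mol; ν_C = −1, so ξ = 379.3/1 = 379.3 mol.
Outlet amounts (n = n₀ + ν ξ):
  C: 619.8 − 1(379.3) = 240.5
  B: 0 + 2(379.3) = 758.6
  A: 1230 (inert)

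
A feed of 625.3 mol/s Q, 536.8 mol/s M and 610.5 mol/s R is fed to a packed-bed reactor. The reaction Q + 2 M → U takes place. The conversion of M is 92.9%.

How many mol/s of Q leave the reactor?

M reacted = 0.929 × 536.8 = 498.7 mol/s; ν_M = −2, so ξ = 498.7/2 = 249.3 mol/s.
Outlet amounts (n = n₀ + ν ξ):
  Q: 625.3 − 1(249.3) = 376
  M: 536.8 − 2(249.3) = 38.11
  U: 0 + 1(249.3) = 249.3
  R: 610.5 (inert)

376 mol/s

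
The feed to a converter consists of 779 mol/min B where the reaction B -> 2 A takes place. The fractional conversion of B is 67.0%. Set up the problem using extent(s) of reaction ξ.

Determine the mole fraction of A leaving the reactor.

B reacted = 0.67 × 779 = 521.9 mol/min; ν_B = −1, so ξ = 521.9/1 = 521.9 mol/min.
Outlet amounts (n = n₀ + ν ξ):
  B: 779 − 1(521.9) = 257.1
  A: 0 + 2(521.9) = 1044
Total out = 1301 mol/min; y_A = 1044 / 1301 = 0.8024.

0.802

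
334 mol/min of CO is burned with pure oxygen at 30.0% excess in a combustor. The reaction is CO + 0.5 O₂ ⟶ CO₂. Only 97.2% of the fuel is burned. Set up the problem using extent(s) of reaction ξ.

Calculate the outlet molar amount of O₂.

Stoichiometric O₂ = 0.5 × 334 = 167 mol/min; O₂ fed = 167 × 1.300 = 217.1 mol/min.
Fuel reacted = 0.972 × 334 → ξ = 324.6 mol/min.
Outlet (n = n₀ + ν ξ):
  CO: 334 − 1(324.6) = 9.352
  O₂: 217.1 − 0.5(324.6) = 54.78
  CO₂: 0 + 1(324.6) = 324.6

54.8 mol/min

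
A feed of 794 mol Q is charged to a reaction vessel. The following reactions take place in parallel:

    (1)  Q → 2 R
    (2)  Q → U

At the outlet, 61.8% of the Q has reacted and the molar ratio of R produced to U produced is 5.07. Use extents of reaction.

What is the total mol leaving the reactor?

1150 mol

Conversion of Q: Q consumed = 0.618 × 794 = 490.7 mol = 1ξ₁ + 1ξ₂.
Selectivity: 2ξ₁ / (1ξ₂) = 5.07 → ξ₁ = 2.535 ξ₂.
Substitute: (1·2.535 + 1) ξ₂ = 490.7 → ξ₂ = 138.8 mol, ξ₁ = 351.9 mol.
Outlet amounts (n = n₀ + Σ ν·ξ):
  Q: 794 − 1(351.9) − 1(138.8) = 303.3
  R: 0 + 2(351.9) = 703.8
  U: 0 + 1(138.8) = 138.8
Total out = 303.3 + 703.8 + 138.8 = 1146 mol.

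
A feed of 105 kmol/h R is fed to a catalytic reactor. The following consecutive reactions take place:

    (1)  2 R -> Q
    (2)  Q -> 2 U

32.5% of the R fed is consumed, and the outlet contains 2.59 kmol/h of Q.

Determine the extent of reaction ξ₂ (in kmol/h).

Conversion of R: R consumed = 2ξ₁ = 0.325 × 105 → ξ₁ = 17.06 kmol/h.
Q balance: n_Q = 0 + 1ξ₁ − 1ξ₂ = 2.59 → ξ₂ = (1·17.06 − 2.59)/1 = 14.47 kmol/h.
Outlet amounts (n = n₀ + Σ ν·ξ):
  R: 105 − 2(17.06) = 70.88
  Q: 0 + 1(17.06) − 1(14.47) = 2.59
  U: 0 + 2(14.47) = 28.95

ξ₂ = 14.5 kmol/h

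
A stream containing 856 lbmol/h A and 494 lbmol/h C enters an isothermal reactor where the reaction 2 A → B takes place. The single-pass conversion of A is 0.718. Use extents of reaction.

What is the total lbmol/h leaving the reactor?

1040 lbmol/h

A reacted = 0.718 × 856 = 614.6 lbmol/h; ν_A = −2, so ξ = 614.6/2 = 307.3 lbmol/h.
Outlet amounts (n = n₀ + ν ξ):
  A: 856 − 2(307.3) = 241.4
  B: 0 + 1(307.3) = 307.3
  C: 494 (inert)
Total out = 241.4 + 307.3 + 494 = 1043 lbmol/h.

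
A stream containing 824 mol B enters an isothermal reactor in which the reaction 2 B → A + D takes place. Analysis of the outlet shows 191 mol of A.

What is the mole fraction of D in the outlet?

0.232

For A: n = n₀ + 1ξ → 191 = 0 + 1ξ, giving ξ = 191 mol.
Outlet amounts (n = n₀ + ν ξ):
  B: 824 − 2(191) = 442
  A: 0 + 1(191) = 191
  D: 0 + 1(191) = 191
Total out = 824 mol; y_D = 191 / 824 = 0.2318.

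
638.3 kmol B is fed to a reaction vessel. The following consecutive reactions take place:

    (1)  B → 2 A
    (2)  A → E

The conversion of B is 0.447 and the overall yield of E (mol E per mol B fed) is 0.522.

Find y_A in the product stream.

Conversion of B: B consumed = 1ξ₁ = 0.447 × 638.3 → ξ₁ = 285.3 kmol.
Yield of E: 1ξ₂ / 638.3 = 0.522 → ξ₂ = 333.2 kmol.
Outlet amounts (n = n₀ + Σ ν·ξ):
  B: 638.3 − 1(285.3) = 353
  A: 0 + 2(285.3) − 1(333.2) = 237.4
  E: 0 + 1(333.2) = 333.2
Total out = 923.6 kmol; y_A = 237.4 / 923.6 = 0.2571.

0.257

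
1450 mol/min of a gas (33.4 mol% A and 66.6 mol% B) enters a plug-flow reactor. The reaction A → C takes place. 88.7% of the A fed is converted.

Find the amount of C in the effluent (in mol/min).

A reacted = 0.887 × 484.3 = 429.6 mol/min; ν_A = −1, so ξ = 429.6/1 = 429.6 mol/min.
Outlet amounts (n = n₀ + ν ξ):
  A: 484.3 − 1(429.6) = 54.73
  C: 0 + 1(429.6) = 429.6
  B: 965.7 (inert)

430 mol/min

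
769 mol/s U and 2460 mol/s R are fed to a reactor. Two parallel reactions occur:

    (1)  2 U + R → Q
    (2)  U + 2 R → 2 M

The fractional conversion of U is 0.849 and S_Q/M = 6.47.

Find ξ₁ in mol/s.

Conversion of U: U consumed = 0.849 × 769 = 652.9 mol/s = 2ξ₁ + 1ξ₂.
Selectivity: 1ξ₁ / (2ξ₂) = 6.47 → ξ₁ = 12.94 ξ₂.
Substitute: (2·12.94 + 1) ξ₂ = 652.9 → ξ₂ = 24.29 mol/s, ξ₁ = 314.3 mol/s.
Outlet amounts (n = n₀ + Σ ν·ξ):
  U: 769 − 2(314.3) − 1(24.29) = 116.1
  R: 2460 − 1(314.3) − 2(24.29) = 2097
  Q: 0 + 1(314.3) = 314.3
  M: 0 + 2(24.29) = 48.58

ξ₁ = 314 mol/s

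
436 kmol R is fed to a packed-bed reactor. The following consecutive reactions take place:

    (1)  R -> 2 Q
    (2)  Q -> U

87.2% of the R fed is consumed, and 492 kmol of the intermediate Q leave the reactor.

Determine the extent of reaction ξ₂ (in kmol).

ξ₂ = 268 kmol

Conversion of R: R consumed = 1ξ₁ = 0.872 × 436 → ξ₁ = 380.2 kmol.
Q balance: n_Q = 0 + 2ξ₁ − 1ξ₂ = 492 → ξ₂ = (2·380.2 − 492)/1 = 268.4 kmol.
Outlet amounts (n = n₀ + Σ ν·ξ):
  R: 436 − 1(380.2) = 55.81
  Q: 0 + 2(380.2) − 1(268.4) = 492
  U: 0 + 1(268.4) = 268.4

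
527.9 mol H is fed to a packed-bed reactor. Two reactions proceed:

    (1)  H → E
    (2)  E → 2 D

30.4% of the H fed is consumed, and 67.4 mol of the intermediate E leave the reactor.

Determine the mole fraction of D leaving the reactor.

0.3

Conversion of H: H consumed = 1ξ₁ = 0.304 × 527.9 → ξ₁ = 160.5 mol.
E balance: n_E = 0 + 1ξ₁ − 1ξ₂ = 67.4 → ξ₂ = (1·160.5 − 67.4)/1 = 93.08 mol.
Outlet amounts (n = n₀ + Σ ν·ξ):
  H: 527.9 − 1(160.5) = 367.4
  E: 0 + 1(160.5) − 1(93.08) = 67.4
  D: 0 + 2(93.08) = 186.2
Total out = 621 mol; y_D = 186.2 / 621 = 0.2998.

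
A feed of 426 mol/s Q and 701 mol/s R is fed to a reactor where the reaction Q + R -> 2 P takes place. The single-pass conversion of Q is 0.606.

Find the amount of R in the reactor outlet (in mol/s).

443 mol/s

Q reacted = 0.606 × 426 = 258.2 mol/s; ν_Q = −1, so ξ = 258.2/1 = 258.2 mol/s.
Outlet amounts (n = n₀ + ν ξ):
  Q: 426 − 1(258.2) = 167.8
  R: 701 − 1(258.2) = 442.8
  P: 0 + 2(258.2) = 516.3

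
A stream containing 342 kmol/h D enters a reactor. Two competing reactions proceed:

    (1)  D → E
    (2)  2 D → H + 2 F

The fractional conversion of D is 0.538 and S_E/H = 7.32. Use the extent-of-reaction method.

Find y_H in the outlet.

Conversion of D: D consumed = 0.538 × 342 = 184 kmol/h = 1ξ₁ + 2ξ₂.
Selectivity: 1ξ₁ / (1ξ₂) = 7.32 → ξ₁ = 7.32 ξ₂.
Substitute: (1·7.32 + 2) ξ₂ = 184 → ξ₂ = 19.74 kmol/h, ξ₁ = 144.5 kmol/h.
Outlet amounts (n = n₀ + Σ ν·ξ):
  D: 342 − 1(144.5) − 2(19.74) = 158
  E: 0 + 1(144.5) = 144.5
  H: 0 + 1(19.74) = 19.74
  F: 0 + 2(19.74) = 39.48
Total out = 361.7 kmol/h; y_H = 19.74 / 361.7 = 0.05457.

0.0546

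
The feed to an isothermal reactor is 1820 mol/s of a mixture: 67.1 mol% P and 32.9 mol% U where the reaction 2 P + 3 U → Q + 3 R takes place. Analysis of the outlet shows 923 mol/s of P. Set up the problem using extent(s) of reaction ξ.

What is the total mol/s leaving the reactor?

1670 mol/s

For P: n = n₀ − 2ξ → 923 = 1221 − 2ξ, giving ξ = 149.1 mol/s.
Outlet amounts (n = n₀ + ν ξ):
  P: 1221 − 2(149.1) = 923
  U: 598.8 − 3(149.1) = 151.5
  Q: 0 + 1(149.1) = 149.1
  R: 0 + 3(149.1) = 447.3
Total out = 923 + 151.5 + 149.1 + 447.3 = 1671 mol/s.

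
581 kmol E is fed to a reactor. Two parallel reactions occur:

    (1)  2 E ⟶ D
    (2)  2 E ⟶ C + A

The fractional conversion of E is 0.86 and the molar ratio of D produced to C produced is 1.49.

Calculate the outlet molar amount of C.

100 kmol

Conversion of E: E consumed = 0.86 × 581 = 499.7 kmol = 2ξ₁ + 2ξ₂.
Selectivity: 1ξ₁ / (1ξ₂) = 1.49 → ξ₁ = 1.49 ξ₂.
Substitute: (2·1.49 + 2) ξ₂ = 499.7 → ξ₂ = 100.3 kmol, ξ₁ = 149.5 kmol.
Outlet amounts (n = n₀ + Σ ν·ξ):
  E: 581 − 2(149.5) − 2(100.3) = 81.34
  D: 0 + 1(149.5) = 149.5
  C: 0 + 1(100.3) = 100.3
  A: 0 + 1(100.3) = 100.3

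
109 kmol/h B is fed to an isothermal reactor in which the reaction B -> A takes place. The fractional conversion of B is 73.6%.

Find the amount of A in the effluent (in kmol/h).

B reacted = 0.736 × 109 = 80.22 kmol/h; ν_B = −1, so ξ = 80.22/1 = 80.22 kmol/h.
Outlet amounts (n = n₀ + ν ξ):
  B: 109 − 1(80.22) = 28.78
  A: 0 + 1(80.22) = 80.22

80.2 kmol/h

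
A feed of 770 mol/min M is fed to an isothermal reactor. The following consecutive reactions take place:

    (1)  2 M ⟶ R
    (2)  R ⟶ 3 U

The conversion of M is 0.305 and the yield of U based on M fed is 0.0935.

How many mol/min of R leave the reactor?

93.4 mol/min

Conversion of M: M consumed = 2ξ₁ = 0.305 × 770 → ξ₁ = 117.4 mol/min.
Yield of U: 3ξ₂ / 770 = 0.0935 → ξ₂ = 24 mol/min.
Outlet amounts (n = n₀ + Σ ν·ξ):
  M: 770 − 2(117.4) = 535.1
  R: 0 + 1(117.4) − 1(24) = 93.43
  U: 0 + 3(24) = 72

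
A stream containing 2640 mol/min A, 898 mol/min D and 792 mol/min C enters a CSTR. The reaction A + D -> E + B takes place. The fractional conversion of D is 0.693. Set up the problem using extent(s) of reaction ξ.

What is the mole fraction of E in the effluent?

0.144

D reacted = 0.693 × 898 = 622.3 mol/min; ν_D = −1, so ξ = 622.3/1 = 622.3 mol/min.
Outlet amounts (n = n₀ + ν ξ):
  A: 2640 − 1(622.3) = 2018
  D: 898 − 1(622.3) = 275.7
  E: 0 + 1(622.3) = 622.3
  B: 0 + 1(622.3) = 622.3
  C: 792 (inert)
Total out = 4330 mol/min; y_E = 622.3 / 4330 = 0.1437.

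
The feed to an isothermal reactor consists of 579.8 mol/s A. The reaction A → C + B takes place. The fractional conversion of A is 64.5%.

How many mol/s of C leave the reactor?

374 mol/s

A reacted = 0.645 × 579.8 = 374 mol/s; ν_A = −1, so ξ = 374/1 = 374 mol/s.
Outlet amounts (n = n₀ + ν ξ):
  A: 579.8 − 1(374) = 205.8
  C: 0 + 1(374) = 374
  B: 0 + 1(374) = 374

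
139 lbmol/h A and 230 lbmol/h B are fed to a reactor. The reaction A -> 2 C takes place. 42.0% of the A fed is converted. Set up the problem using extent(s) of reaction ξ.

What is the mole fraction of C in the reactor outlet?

A reacted = 0.42 × 139 = 58.38 lbmol/h; ν_A = −1, so ξ = 58.38/1 = 58.38 lbmol/h.
Outlet amounts (n = n₀ + ν ξ):
  A: 139 − 1(58.38) = 80.62
  C: 0 + 2(58.38) = 116.8
  B: 230 (inert)
Total out = 427.4 lbmol/h; y_C = 116.8 / 427.4 = 0.2732.

0.273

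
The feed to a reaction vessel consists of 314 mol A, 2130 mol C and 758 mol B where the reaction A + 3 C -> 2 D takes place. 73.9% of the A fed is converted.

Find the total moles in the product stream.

2740 mol

A reacted = 0.739 × 314 = 232 mol; ν_A = −1, so ξ = 232/1 = 232 mol.
Outlet amounts (n = n₀ + ν ξ):
  A: 314 − 1(232) = 81.95
  C: 2130 − 3(232) = 1434
  D: 0 + 2(232) = 464.1
  B: 758 (inert)
Total out = 81.95 + 1434 + 464.1 + 758 = 2738 mol.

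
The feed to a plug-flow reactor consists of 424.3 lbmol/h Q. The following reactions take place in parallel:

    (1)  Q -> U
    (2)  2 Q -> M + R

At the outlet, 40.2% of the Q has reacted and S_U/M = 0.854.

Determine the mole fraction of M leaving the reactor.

0.141

Conversion of Q: Q consumed = 0.402 × 424.3 = 170.6 lbmol/h = 1ξ₁ + 2ξ₂.
Selectivity: 1ξ₁ / (1ξ₂) = 0.854 → ξ₁ = 0.854 ξ₂.
Substitute: (1·0.854 + 2) ξ₂ = 170.6 → ξ₂ = 59.76 lbmol/h, ξ₁ = 51.04 lbmol/h.
Outlet amounts (n = n₀ + Σ ν·ξ):
  Q: 424.3 − 1(51.04) − 2(59.76) = 253.7
  U: 0 + 1(51.04) = 51.04
  M: 0 + 1(59.76) = 59.76
  R: 0 + 1(59.76) = 59.76
Total out = 424.3 lbmol/h; y_M = 59.76 / 424.3 = 0.1409.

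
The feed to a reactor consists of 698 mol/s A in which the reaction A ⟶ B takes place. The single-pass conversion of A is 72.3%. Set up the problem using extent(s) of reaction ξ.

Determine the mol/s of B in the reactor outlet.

A reacted = 0.723 × 698 = 504.7 mol/s; ν_A = −1, so ξ = 504.7/1 = 504.7 mol/s.
Outlet amounts (n = n₀ + ν ξ):
  A: 698 − 1(504.7) = 193.3
  B: 0 + 1(504.7) = 504.7

505 mol/s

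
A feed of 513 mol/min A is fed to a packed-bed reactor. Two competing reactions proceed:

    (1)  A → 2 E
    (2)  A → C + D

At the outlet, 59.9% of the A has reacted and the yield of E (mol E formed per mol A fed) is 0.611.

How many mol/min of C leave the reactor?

Yield of E: 2ξ₁ / 513 = 0.611 → ξ₁ = 156.7 mol/min.
Conversion of A: 1ξ₁ + 1ξ₂ = 0.599 × 513 = 307.3 → ξ₂ = 150.6 mol/min.
Outlet amounts (n = n₀ + Σ ν·ξ):
  A: 513 − 1(156.7) − 1(150.6) = 205.7
  E: 0 + 2(156.7) = 313.4
  C: 0 + 1(150.6) = 150.6
  D: 0 + 1(150.6) = 150.6

151 mol/min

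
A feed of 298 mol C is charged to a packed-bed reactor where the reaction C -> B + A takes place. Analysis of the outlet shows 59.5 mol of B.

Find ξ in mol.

ξ = 59.5 mol

For B: n = n₀ + 1ξ → 59.5 = 0 + 1ξ, giving ξ = 59.5 mol.
Outlet amounts (n = n₀ + ν ξ):
  C: 298 − 1(59.5) = 238.5
  B: 0 + 1(59.5) = 59.5
  A: 0 + 1(59.5) = 59.5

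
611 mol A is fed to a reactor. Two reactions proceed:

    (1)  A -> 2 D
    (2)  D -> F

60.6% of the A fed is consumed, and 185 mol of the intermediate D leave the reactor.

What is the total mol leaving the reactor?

981 mol

Conversion of A: A consumed = 1ξ₁ = 0.606 × 611 → ξ₁ = 370.3 mol.
D balance: n_D = 0 + 2ξ₁ − 1ξ₂ = 185 → ξ₂ = (2·370.3 − 185)/1 = 555.5 mol.
Outlet amounts (n = n₀ + Σ ν·ξ):
  A: 611 − 1(370.3) = 240.7
  D: 0 + 2(370.3) − 1(555.5) = 185
  F: 0 + 1(555.5) = 555.5
Total out = 240.7 + 185 + 555.5 = 981.3 mol.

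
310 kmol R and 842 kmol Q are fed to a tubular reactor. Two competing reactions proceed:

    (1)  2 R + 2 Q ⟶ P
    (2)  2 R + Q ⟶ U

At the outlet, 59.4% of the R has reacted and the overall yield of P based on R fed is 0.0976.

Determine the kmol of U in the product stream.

61.8 kmol

Yield of P: 1ξ₁ / 310 = 0.0976 → ξ₁ = 30.26 kmol.
Conversion of R: 2ξ₁ + 2ξ₂ = 0.594 × 310 = 184.1 → ξ₂ = 61.81 kmol.
Outlet amounts (n = n₀ + Σ ν·ξ):
  R: 310 − 2(30.26) − 2(61.81) = 125.9
  Q: 842 − 2(30.26) − 1(61.81) = 719.7
  P: 0 + 1(30.26) = 30.26
  U: 0 + 1(61.81) = 61.81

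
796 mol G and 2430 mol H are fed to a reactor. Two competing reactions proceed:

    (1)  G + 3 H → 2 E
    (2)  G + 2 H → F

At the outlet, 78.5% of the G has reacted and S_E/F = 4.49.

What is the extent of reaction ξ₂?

ξ₂ = 193 mol

Conversion of G: G consumed = 0.785 × 796 = 624.9 mol = 1ξ₁ + 1ξ₂.
Selectivity: 2ξ₁ / (1ξ₂) = 4.49 → ξ₁ = 2.245 ξ₂.
Substitute: (1·2.245 + 1) ξ₂ = 624.9 → ξ₂ = 192.6 mol, ξ₁ = 432.3 mol.
Outlet amounts (n = n₀ + Σ ν·ξ):
  G: 796 − 1(432.3) − 1(192.6) = 171.1
  H: 2430 − 3(432.3) − 2(192.6) = 748
  E: 0 + 2(432.3) = 864.6
  F: 0 + 1(192.6) = 192.6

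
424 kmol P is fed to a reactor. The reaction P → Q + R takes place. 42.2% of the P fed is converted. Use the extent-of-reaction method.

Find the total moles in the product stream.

P reacted = 0.422 × 424 = 178.9 kmol; ν_P = −1, so ξ = 178.9/1 = 178.9 kmol.
Outlet amounts (n = n₀ + ν ξ):
  P: 424 − 1(178.9) = 245.1
  Q: 0 + 1(178.9) = 178.9
  R: 0 + 1(178.9) = 178.9
Total out = 245.1 + 178.9 + 178.9 = 602.9 kmol.

603 kmol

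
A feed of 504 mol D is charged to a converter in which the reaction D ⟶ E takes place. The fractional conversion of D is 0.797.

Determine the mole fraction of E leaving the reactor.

D reacted = 0.797 × 504 = 401.7 mol; ν_D = −1, so ξ = 401.7/1 = 401.7 mol.
Outlet amounts (n = n₀ + ν ξ):
  D: 504 − 1(401.7) = 102.3
  E: 0 + 1(401.7) = 401.7
Total out = 504 mol; y_E = 401.7 / 504 = 0.797.

0.797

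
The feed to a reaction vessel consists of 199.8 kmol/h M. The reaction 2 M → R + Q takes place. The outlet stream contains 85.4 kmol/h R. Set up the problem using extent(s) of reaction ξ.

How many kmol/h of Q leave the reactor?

85.4 kmol/h

For R: n = n₀ + 1ξ → 85.4 = 0 + 1ξ, giving ξ = 85.4 kmol/h.
Outlet amounts (n = n₀ + ν ξ):
  M: 199.8 − 2(85.4) = 29
  R: 0 + 1(85.4) = 85.4
  Q: 0 + 1(85.4) = 85.4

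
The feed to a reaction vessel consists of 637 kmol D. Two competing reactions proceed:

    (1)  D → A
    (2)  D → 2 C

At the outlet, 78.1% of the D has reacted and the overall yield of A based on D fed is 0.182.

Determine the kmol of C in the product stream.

763 kmol

Yield of A: 1ξ₁ / 637 = 0.182 → ξ₁ = 115.9 kmol.
Conversion of D: 1ξ₁ + 1ξ₂ = 0.781 × 637 = 497.5 → ξ₂ = 381.6 kmol.
Outlet amounts (n = n₀ + Σ ν·ξ):
  D: 637 − 1(115.9) − 1(381.6) = 139.5
  A: 0 + 1(115.9) = 115.9
  C: 0 + 2(381.6) = 763.1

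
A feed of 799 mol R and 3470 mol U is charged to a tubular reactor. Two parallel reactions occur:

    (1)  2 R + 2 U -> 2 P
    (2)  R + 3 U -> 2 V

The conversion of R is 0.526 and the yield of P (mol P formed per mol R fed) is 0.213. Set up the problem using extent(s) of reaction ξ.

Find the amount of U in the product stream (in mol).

2550 mol

Yield of P: 2ξ₁ / 799 = 0.213 → ξ₁ = 85.09 mol.
Conversion of R: 2ξ₁ + 1ξ₂ = 0.526 × 799 = 420.3 → ξ₂ = 250.1 mol.
Outlet amounts (n = n₀ + Σ ν·ξ):
  R: 799 − 2(85.09) − 1(250.1) = 378.7
  U: 3470 − 2(85.09) − 3(250.1) = 2550
  P: 0 + 2(85.09) = 170.2
  V: 0 + 2(250.1) = 500.2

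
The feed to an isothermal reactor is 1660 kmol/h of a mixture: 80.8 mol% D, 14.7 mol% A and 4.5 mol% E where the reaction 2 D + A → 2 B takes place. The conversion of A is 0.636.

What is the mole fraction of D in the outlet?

0.685

A reacted = 0.636 × 244 = 155.2 kmol/h; ν_A = −1, so ξ = 155.2/1 = 155.2 kmol/h.
Outlet amounts (n = n₀ + ν ξ):
  D: 1341 − 2(155.2) = 1031
  A: 244 − 1(155.2) = 88.82
  B: 0 + 2(155.2) = 310.4
  E: 74.7 (inert)
Total out = 1505 kmol/h; y_D = 1031 / 1505 = 0.6851.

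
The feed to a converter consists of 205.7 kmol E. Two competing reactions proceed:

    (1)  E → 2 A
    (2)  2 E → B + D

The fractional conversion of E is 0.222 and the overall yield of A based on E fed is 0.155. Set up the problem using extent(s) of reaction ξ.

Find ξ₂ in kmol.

Yield of A: 2ξ₁ / 205.7 = 0.155 → ξ₁ = 15.94 kmol.
Conversion of E: 1ξ₁ + 2ξ₂ = 0.222 × 205.7 = 45.67 → ξ₂ = 14.86 kmol.
Outlet amounts (n = n₀ + Σ ν·ξ):
  E: 205.7 − 1(15.94) − 2(14.86) = 160
  A: 0 + 2(15.94) = 31.88
  B: 0 + 1(14.86) = 14.86
  D: 0 + 1(14.86) = 14.86

ξ₂ = 14.9 kmol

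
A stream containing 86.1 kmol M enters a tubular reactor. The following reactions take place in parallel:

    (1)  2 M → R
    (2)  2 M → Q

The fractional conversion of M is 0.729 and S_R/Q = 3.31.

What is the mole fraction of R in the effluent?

Conversion of M: M consumed = 0.729 × 86.1 = 62.77 kmol = 2ξ₁ + 2ξ₂.
Selectivity: 1ξ₁ / (1ξ₂) = 3.31 → ξ₁ = 3.31 ξ₂.
Substitute: (2·3.31 + 2) ξ₂ = 62.77 → ξ₂ = 7.282 kmol, ξ₁ = 24.1 kmol.
Outlet amounts (n = n₀ + Σ ν·ξ):
  M: 86.1 − 2(24.1) − 2(7.282) = 23.33
  R: 0 + 1(24.1) = 24.1
  Q: 0 + 1(7.282) = 7.282
Total out = 54.72 kmol; y_R = 24.1 / 54.72 = 0.4405.

0.44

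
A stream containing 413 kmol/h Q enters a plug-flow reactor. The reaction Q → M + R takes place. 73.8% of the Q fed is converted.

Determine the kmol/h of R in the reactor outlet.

Q reacted = 0.738 × 413 = 304.8 kmol/h; ν_Q = −1, so ξ = 304.8/1 = 304.8 kmol/h.
Outlet amounts (n = n₀ + ν ξ):
  Q: 413 − 1(304.8) = 108.2
  M: 0 + 1(304.8) = 304.8
  R: 0 + 1(304.8) = 304.8

305 kmol/h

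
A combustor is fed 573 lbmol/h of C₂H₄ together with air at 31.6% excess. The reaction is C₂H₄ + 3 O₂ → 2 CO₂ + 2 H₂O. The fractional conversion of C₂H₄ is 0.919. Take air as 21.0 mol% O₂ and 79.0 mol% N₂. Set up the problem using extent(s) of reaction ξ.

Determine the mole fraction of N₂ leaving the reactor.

0.75

Stoichiometric O₂ = 3 × 573 = 1719 lbmol/h; O₂ fed = 1719 × 1.316 = 2262 lbmol/h.
N₂ fed = 2262 × 79/21 = 8510 lbmol/h.
Fuel reacted = 0.919 × 573 → ξ = 526.6 lbmol/h.
Outlet (n = n₀ + ν ξ):
  C₂H₄: 573 − 1(526.6) = 46.41
  O₂: 2262 − 3(526.6) = 682.4
  N₂: 8510 (inert)
  CO₂: 0 + 2(526.6) = 1053
  H₂O: 0 + 2(526.6) = 1053
Total out = 11350 lbmol/h; y_N₂ = 8510 / 11350 = 0.7501.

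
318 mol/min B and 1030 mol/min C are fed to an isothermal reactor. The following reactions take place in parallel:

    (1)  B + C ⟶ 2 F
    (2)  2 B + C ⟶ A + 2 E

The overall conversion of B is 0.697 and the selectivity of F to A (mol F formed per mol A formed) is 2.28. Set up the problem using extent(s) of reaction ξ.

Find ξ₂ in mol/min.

ξ₂ = 70.6 mol/min

Conversion of B: B consumed = 0.697 × 318 = 221.6 mol/min = 1ξ₁ + 2ξ₂.
Selectivity: 2ξ₁ / (1ξ₂) = 2.28 → ξ₁ = 1.14 ξ₂.
Substitute: (1·1.14 + 2) ξ₂ = 221.6 → ξ₂ = 70.59 mol/min, ξ₁ = 80.47 mol/min.
Outlet amounts (n = n₀ + Σ ν·ξ):
  B: 318 − 1(80.47) − 2(70.59) = 96.35
  C: 1030 − 1(80.47) − 1(70.59) = 878.9
  F: 0 + 2(80.47) = 160.9
  A: 0 + 1(70.59) = 70.59
  E: 0 + 2(70.59) = 141.2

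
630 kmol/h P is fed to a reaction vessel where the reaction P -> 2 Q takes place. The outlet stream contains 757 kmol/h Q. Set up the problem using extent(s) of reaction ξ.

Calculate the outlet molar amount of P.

For Q: n = n₀ + 2ξ → 757 = 0 + 2ξ, giving ξ = 378.5 kmol/h.
Outlet amounts (n = n₀ + ν ξ):
  P: 630 − 1(378.5) = 251.5
  Q: 0 + 2(378.5) = 757

252 kmol/h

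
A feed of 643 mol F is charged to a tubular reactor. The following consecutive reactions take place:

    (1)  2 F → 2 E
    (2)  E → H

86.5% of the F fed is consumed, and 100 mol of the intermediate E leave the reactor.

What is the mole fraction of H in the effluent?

Conversion of F: F consumed = 2ξ₁ = 0.865 × 643 → ξ₁ = 278.1 mol.
E balance: n_E = 0 + 2ξ₁ − 1ξ₂ = 100 → ξ₂ = (2·278.1 − 100)/1 = 456.2 mol.
Outlet amounts (n = n₀ + Σ ν·ξ):
  F: 643 − 2(278.1) = 86.8
  E: 0 + 2(278.1) − 1(456.2) = 100
  H: 0 + 1(456.2) = 456.2
Total out = 643 mol; y_H = 456.2 / 643 = 0.7095.

0.709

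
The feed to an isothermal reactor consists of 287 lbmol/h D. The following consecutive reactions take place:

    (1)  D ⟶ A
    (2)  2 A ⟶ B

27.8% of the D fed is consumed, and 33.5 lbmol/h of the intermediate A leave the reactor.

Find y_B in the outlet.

0.0877

Conversion of D: D consumed = 1ξ₁ = 0.278 × 287 → ξ₁ = 79.79 lbmol/h.
A balance: n_A = 0 + 1ξ₁ − 2ξ₂ = 33.5 → ξ₂ = (1·79.79 − 33.5)/2 = 23.14 lbmol/h.
Outlet amounts (n = n₀ + Σ ν·ξ):
  D: 287 − 1(79.79) = 207.2
  A: 0 + 1(79.79) − 2(23.14) = 33.5
  B: 0 + 1(23.14) = 23.14
Total out = 263.9 lbmol/h; y_B = 23.14 / 263.9 = 0.08771.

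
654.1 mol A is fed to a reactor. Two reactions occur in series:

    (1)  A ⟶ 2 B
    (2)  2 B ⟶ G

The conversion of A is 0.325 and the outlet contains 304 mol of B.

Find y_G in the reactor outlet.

Conversion of A: A consumed = 1ξ₁ = 0.325 × 654.1 → ξ₁ = 212.6 mol.
B balance: n_B = 0 + 2ξ₁ − 2ξ₂ = 304 → ξ₂ = (2·212.6 − 304)/2 = 60.58 mol.
Outlet amounts (n = n₀ + Σ ν·ξ):
  A: 654.1 − 1(212.6) = 441.5
  B: 0 + 2(212.6) − 2(60.58) = 304
  G: 0 + 1(60.58) = 60.58
Total out = 806.1 mol; y_G = 60.58 / 806.1 = 0.07516.

0.0752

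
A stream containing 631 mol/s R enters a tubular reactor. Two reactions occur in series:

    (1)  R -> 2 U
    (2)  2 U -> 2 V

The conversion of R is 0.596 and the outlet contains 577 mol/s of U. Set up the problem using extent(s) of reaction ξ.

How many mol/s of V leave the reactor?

Conversion of R: R consumed = 1ξ₁ = 0.596 × 631 → ξ₁ = 376.1 mol/s.
U balance: n_U = 0 + 2ξ₁ − 2ξ₂ = 577 → ξ₂ = (2·376.1 − 577)/2 = 87.58 mol/s.
Outlet amounts (n = n₀ + Σ ν·ξ):
  R: 631 − 1(376.1) = 254.9
  U: 0 + 2(376.1) − 2(87.58) = 577
  V: 0 + 2(87.58) = 175.2

175 mol/s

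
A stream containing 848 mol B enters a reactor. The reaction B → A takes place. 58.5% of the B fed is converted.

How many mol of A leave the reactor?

B reacted = 0.585 × 848 = 496.1 mol; ν_B = −1, so ξ = 496.1/1 = 496.1 mol.
Outlet amounts (n = n₀ + ν ξ):
  B: 848 − 1(496.1) = 351.9
  A: 0 + 1(496.1) = 496.1

496 mol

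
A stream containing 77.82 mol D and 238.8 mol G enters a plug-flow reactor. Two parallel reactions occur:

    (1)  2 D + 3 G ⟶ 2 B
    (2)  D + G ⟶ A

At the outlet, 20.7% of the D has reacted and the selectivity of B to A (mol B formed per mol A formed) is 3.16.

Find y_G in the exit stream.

Conversion of D: D consumed = 0.207 × 77.82 = 16.11 mol = 2ξ₁ + 1ξ₂.
Selectivity: 2ξ₁ / (1ξ₂) = 3.16 → ξ₁ = 1.58 ξ₂.
Substitute: (2·1.58 + 1) ξ₂ = 16.11 → ξ₂ = 3.872 mol, ξ₁ = 6.118 mol.
Outlet amounts (n = n₀ + Σ ν·ξ):
  D: 77.82 − 2(6.118) − 1(3.872) = 61.71
  G: 238.8 − 3(6.118) − 1(3.872) = 216.6
  B: 0 + 2(6.118) = 12.24
  A: 0 + 1(3.872) = 3.872
Total out = 294.4 mol; y_G = 216.6 / 294.4 = 0.7357.

0.736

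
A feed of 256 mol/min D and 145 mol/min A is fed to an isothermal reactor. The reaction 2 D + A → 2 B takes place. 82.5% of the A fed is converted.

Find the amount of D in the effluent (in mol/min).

16.8 mol/min

A reacted = 0.825 × 145 = 119.6 mol/min; ν_A = −1, so ξ = 119.6/1 = 119.6 mol/min.
Outlet amounts (n = n₀ + ν ξ):
  D: 256 − 2(119.6) = 16.75
  A: 145 − 1(119.6) = 25.38
  B: 0 + 2(119.6) = 239.2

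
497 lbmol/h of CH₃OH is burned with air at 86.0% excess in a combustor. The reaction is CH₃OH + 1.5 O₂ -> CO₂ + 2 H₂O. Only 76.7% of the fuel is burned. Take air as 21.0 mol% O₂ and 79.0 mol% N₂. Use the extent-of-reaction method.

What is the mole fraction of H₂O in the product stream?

0.105

Stoichiometric O₂ = 1.5 × 497 = 745.5 lbmol/h; O₂ fed = 745.5 × 1.860 = 1387 lbmol/h.
N₂ fed = 1387 × 79/21 = 5216 lbmol/h.
Fuel reacted = 0.767 × 497 → ξ = 381.2 lbmol/h.
Outlet (n = n₀ + ν ξ):
  CH₃OH: 497 − 1(381.2) = 115.8
  O₂: 1387 − 1.5(381.2) = 814.8
  N₂: 5216 (inert)
  CO₂: 0 + 1(381.2) = 381.2
  H₂O: 0 + 2(381.2) = 762.4
Total out = 7291 lbmol/h; y_H₂O = 762.4 / 7291 = 0.1046.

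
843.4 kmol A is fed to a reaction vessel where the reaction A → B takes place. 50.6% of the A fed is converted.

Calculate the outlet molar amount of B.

A reacted = 0.506 × 843.4 = 426.8 kmol; ν_A = −1, so ξ = 426.8/1 = 426.8 kmol.
Outlet amounts (n = n₀ + ν ξ):
  A: 843.4 − 1(426.8) = 416.6
  B: 0 + 1(426.8) = 426.8

427 kmol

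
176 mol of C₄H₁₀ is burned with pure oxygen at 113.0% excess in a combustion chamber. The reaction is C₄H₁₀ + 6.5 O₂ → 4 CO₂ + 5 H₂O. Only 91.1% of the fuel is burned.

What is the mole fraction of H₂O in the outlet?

Stoichiometric O₂ = 6.5 × 176 = 1144 mol; O₂ fed = 1144 × 2.130 = 2437 mol.
Fuel reacted = 0.911 × 176 → ξ = 160.3 mol.
Outlet (n = n₀ + ν ξ):
  C₄H₁₀: 176 − 1(160.3) = 15.66
  O₂: 2437 − 6.5(160.3) = 1395
  CO₂: 0 + 4(160.3) = 641.3
  H₂O: 0 + 5(160.3) = 801.7
Total out = 2853 mol; y_H₂O = 801.7 / 2853 = 0.281.

0.281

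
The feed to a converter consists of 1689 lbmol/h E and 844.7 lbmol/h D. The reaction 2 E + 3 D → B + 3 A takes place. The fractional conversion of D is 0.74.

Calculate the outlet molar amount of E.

D reacted = 0.74 × 844.7 = 625.1 lbmol/h; ν_D = −3, so ξ = 625.1/3 = 208.4 lbmol/h.
Outlet amounts (n = n₀ + ν ξ):
  E: 1689 − 2(208.4) = 1272
  D: 844.7 − 3(208.4) = 219.6
  B: 0 + 1(208.4) = 208.4
  A: 0 + 3(208.4) = 625.1

1270 lbmol/h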